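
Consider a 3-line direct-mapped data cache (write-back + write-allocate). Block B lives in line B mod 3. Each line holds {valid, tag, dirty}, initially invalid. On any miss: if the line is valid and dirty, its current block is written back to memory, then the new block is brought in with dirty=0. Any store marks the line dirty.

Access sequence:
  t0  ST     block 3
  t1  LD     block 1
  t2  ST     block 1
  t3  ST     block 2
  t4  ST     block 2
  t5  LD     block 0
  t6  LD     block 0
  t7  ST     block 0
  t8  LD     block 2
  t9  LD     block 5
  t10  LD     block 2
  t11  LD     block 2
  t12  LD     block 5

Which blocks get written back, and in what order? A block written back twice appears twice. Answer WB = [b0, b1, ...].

WB = [3, 2]

0: W B3 → L0 miss [D]
1: R B1 → L1 miss [-]
2: W B1 → L1 hit [D]
3: W B2 → L2 miss [D]
4: W B2 → L2 hit [D]
5: R B0 → L0 miss wb→B3 [-]
6: R B0 → L0 hit [-]
7: W B0 → L0 hit [D]
8: R B2 → L2 hit [D]
9: R B5 → L2 miss wb→B2 [-]
10: R B2 → L2 miss [-]
11: R B2 → L2 hit [-]
12: R B5 → L2 miss [-]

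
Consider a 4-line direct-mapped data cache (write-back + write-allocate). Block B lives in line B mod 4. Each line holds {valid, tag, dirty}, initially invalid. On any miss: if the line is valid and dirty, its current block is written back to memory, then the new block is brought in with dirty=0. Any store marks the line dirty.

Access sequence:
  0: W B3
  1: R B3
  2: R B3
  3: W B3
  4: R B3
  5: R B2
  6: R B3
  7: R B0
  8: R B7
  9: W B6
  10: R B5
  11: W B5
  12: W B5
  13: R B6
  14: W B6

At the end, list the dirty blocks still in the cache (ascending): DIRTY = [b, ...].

  0 | W B3 → L3 miss [D]
  1 | R B3 → L3 hit [D]
  2 | R B3 → L3 hit [D]
  3 | W B3 → L3 hit [D]
  4 | R B3 → L3 hit [D]
  5 | R B2 → L2 miss [-]
  6 | R B3 → L3 hit [D]
  7 | R B0 → L0 miss [-]
  8 | R B7 → L3 miss wb→B3 [-]
  9 | W B6 → L2 miss [D]
  10 | R B5 → L1 miss [-]
  11 | W B5 → L1 hit [D]
  12 | W B5 → L1 hit [D]
  13 | R B6 → L2 hit [D]
  14 | W B6 → L2 hit [D]

DIRTY = [5, 6]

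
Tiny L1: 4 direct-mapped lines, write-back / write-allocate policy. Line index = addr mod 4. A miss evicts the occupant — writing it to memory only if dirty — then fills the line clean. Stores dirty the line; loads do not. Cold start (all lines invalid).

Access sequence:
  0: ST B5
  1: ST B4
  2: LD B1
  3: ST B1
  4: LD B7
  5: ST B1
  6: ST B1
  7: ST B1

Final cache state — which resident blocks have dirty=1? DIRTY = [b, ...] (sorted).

  0 | W B5 → L1 miss [D]
  1 | W B4 → L0 miss [D]
  2 | R B1 → L1 miss wb→B5 [-]
  3 | W B1 → L1 hit [D]
  4 | R B7 → L3 miss [-]
  5 | W B1 → L1 hit [D]
  6 | W B1 → L1 hit [D]
  7 | W B1 → L1 hit [D]

DIRTY = [1, 4]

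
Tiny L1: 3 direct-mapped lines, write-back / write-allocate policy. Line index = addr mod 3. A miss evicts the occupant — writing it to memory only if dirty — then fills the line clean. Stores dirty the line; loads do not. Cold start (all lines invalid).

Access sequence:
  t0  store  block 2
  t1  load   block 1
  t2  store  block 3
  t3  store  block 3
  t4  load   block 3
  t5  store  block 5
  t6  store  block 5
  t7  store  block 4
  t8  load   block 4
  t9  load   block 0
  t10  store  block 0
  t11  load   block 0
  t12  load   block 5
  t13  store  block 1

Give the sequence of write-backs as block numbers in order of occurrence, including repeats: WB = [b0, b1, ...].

  0 | W B2 → L2 miss [D]
  1 | R B1 → L1 miss [-]
  2 | W B3 → L0 miss [D]
  3 | W B3 → L0 hit [D]
  4 | R B3 → L0 hit [D]
  5 | W B5 → L2 miss wb→B2 [D]
  6 | W B5 → L2 hit [D]
  7 | W B4 → L1 miss [D]
  8 | R B4 → L1 hit [D]
  9 | R B0 → L0 miss wb→B3 [-]
  10 | W B0 → L0 hit [D]
  11 | R B0 → L0 hit [D]
  12 | R B5 → L2 hit [D]
  13 | W B1 → L1 miss wb→B4 [D]

WB = [2, 3, 4]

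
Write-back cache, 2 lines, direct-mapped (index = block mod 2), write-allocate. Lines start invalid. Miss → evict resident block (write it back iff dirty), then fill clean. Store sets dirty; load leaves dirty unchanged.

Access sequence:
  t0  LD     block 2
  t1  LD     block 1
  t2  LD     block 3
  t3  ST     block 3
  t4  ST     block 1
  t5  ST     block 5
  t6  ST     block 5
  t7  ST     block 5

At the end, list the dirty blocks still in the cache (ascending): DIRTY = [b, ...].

DIRTY = [5]

0: R B2 -> L0 miss  d=-]
1: R B1 -> L1 miss  d=-]
2: R B3 -> L1 miss  d=-]
3: W B3 -> L1 hit  d=D]
4: W B1 -> L1 miss wb->B3  d=D]
5: W B5 -> L1 miss wb->B1  d=D]
6: W B5 -> L1 hit  d=D]
7: W B5 -> L1 hit  d=D]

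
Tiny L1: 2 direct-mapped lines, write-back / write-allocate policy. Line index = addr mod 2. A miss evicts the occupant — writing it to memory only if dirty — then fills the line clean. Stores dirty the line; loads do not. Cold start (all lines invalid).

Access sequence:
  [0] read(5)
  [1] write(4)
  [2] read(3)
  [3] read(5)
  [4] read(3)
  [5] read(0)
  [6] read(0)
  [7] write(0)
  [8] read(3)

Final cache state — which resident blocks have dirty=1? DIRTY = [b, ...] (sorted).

  0 | R B5 → L1 miss [-]
  1 | W B4 → L0 miss [D]
  2 | R B3 → L1 miss [-]
  3 | R B5 → L1 miss [-]
  4 | R B3 → L1 miss [-]
  5 | R B0 → L0 miss wb→B4 [-]
  6 | R B0 → L0 hit [-]
  7 | W B0 → L0 hit [D]
  8 | R B3 → L1 hit [-]

DIRTY = [0]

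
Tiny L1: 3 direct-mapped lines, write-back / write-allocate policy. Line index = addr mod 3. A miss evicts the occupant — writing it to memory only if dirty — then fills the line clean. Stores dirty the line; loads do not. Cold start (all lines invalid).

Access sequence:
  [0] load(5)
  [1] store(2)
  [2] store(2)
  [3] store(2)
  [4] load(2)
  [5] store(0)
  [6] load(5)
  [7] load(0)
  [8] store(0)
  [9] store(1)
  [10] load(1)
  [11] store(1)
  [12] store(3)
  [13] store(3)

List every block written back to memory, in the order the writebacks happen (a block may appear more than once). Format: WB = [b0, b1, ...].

WB = [2, 0]

0: R B5 -> L2 miss  d=-]
1: W B2 -> L2 miss  d=D]
2: W B2 -> L2 hit  d=D]
3: W B2 -> L2 hit  d=D]
4: R B2 -> L2 hit  d=D]
5: W B0 -> L0 miss  d=D]
6: R B5 -> L2 miss wb->B2  d=-]
7: R B0 -> L0 hit  d=D]
8: W B0 -> L0 hit  d=D]
9: W B1 -> L1 miss  d=D]
10: R B1 -> L1 hit  d=D]
11: W B1 -> L1 hit  d=D]
12: W B3 -> L0 miss wb->B0  d=D]
13: W B3 -> L0 hit  d=D]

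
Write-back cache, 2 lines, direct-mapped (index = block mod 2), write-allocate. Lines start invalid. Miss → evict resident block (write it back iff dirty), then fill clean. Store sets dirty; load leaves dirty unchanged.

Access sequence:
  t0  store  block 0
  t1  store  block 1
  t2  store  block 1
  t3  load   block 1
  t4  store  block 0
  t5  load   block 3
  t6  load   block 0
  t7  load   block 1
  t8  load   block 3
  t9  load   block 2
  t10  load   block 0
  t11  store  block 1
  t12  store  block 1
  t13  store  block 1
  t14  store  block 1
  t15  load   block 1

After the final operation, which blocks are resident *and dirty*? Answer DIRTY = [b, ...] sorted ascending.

DIRTY = [1]

  0 | W B0 → L0 miss [D]
  1 | W B1 → L1 miss [D]
  2 | W B1 → L1 hit [D]
  3 | R B1 → L1 hit [D]
  4 | W B0 → L0 hit [D]
  5 | R B3 → L1 miss wb→B1 [-]
  6 | R B0 → L0 hit [D]
  7 | R B1 → L1 miss [-]
  8 | R B3 → L1 miss [-]
  9 | R B2 → L0 miss wb→B0 [-]
  10 | R B0 → L0 miss [-]
  11 | W B1 → L1 miss [D]
  12 | W B1 → L1 hit [D]
  13 | W B1 → L1 hit [D]
  14 | W B1 → L1 hit [D]
  15 | R B1 → L1 hit [D]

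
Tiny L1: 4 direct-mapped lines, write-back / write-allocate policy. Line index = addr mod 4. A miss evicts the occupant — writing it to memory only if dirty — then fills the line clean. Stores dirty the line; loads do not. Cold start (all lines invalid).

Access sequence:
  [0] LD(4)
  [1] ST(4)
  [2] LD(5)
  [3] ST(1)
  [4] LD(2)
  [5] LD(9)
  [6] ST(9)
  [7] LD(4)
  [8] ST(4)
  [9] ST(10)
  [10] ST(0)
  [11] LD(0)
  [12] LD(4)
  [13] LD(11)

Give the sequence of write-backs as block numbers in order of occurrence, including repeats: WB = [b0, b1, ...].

0: R B4 → L0 miss [-]
1: W B4 → L0 hit [D]
2: R B5 → L1 miss [-]
3: W B1 → L1 miss [D]
4: R B2 → L2 miss [-]
5: R B9 → L1 miss wb→B1 [-]
6: W B9 → L1 hit [D]
7: R B4 → L0 hit [D]
8: W B4 → L0 hit [D]
9: W B10 → L2 miss [D]
10: W B0 → L0 miss wb→B4 [D]
11: R B0 → L0 hit [D]
12: R B4 → L0 miss wb→B0 [-]
13: R B11 → L3 miss [-]

WB = [1, 4, 0]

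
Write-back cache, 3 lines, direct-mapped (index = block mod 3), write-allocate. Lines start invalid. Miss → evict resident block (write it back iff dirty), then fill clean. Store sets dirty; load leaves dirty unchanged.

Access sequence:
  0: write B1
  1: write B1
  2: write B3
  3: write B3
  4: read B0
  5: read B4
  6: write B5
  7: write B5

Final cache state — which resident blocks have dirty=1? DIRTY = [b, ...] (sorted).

DIRTY = [5]

0: W B1 -> L1 miss  d=D]
1: W B1 -> L1 hit  d=D]
2: W B3 -> L0 miss  d=D]
3: W B3 -> L0 hit  d=D]
4: R B0 -> L0 miss wb->B3  d=-]
5: R B4 -> L1 miss wb->B1  d=-]
6: W B5 -> L2 miss  d=D]
7: W B5 -> L2 hit  d=D]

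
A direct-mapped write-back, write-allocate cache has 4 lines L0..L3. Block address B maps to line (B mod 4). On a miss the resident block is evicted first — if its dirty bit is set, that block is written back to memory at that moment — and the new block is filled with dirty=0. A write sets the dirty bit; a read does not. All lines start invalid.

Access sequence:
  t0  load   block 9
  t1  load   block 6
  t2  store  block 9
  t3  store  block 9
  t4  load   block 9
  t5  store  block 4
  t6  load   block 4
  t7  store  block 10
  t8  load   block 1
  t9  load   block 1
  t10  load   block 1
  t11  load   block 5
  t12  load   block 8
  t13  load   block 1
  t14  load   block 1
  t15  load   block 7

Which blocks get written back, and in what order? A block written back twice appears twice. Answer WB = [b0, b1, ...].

WB = [9, 4]

  0 | R B9 → L1 miss [-]
  1 | R B6 → L2 miss [-]
  2 | W B9 → L1 hit [D]
  3 | W B9 → L1 hit [D]
  4 | R B9 → L1 hit [D]
  5 | W B4 → L0 miss [D]
  6 | R B4 → L0 hit [D]
  7 | W B10 → L2 miss [D]
  8 | R B1 → L1 miss wb→B9 [-]
  9 | R B1 → L1 hit [-]
  10 | R B1 → L1 hit [-]
  11 | R B5 → L1 miss [-]
  12 | R B8 → L0 miss wb→B4 [-]
  13 | R B1 → L1 miss [-]
  14 | R B1 → L1 hit [-]
  15 | R B7 → L3 miss [-]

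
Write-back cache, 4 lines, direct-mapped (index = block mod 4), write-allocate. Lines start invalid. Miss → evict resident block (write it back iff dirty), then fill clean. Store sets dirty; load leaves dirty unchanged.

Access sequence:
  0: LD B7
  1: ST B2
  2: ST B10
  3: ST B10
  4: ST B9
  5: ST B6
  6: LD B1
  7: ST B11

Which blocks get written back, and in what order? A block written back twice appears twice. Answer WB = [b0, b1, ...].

WB = [2, 10, 9]

  0 | R B7 → L3 miss [-]
  1 | W B2 → L2 miss [D]
  2 | W B10 → L2 miss wb→B2 [D]
  3 | W B10 → L2 hit [D]
  4 | W B9 → L1 miss [D]
  5 | W B6 → L2 miss wb→B10 [D]
  6 | R B1 → L1 miss wb→B9 [-]
  7 | W B11 → L3 miss [D]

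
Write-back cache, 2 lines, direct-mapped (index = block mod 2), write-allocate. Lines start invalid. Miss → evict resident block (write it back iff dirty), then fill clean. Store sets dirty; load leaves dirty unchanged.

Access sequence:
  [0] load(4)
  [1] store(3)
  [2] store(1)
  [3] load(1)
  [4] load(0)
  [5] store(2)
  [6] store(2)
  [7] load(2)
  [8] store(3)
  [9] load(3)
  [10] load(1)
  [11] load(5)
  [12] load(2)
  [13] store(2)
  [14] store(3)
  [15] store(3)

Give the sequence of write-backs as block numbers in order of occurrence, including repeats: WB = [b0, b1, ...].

WB = [3, 1, 3]

  0 | R B4 → L0 miss [-]
  1 | W B3 → L1 miss [D]
  2 | W B1 → L1 miss wb→B3 [D]
  3 | R B1 → L1 hit [D]
  4 | R B0 → L0 miss [-]
  5 | W B2 → L0 miss [D]
  6 | W B2 → L0 hit [D]
  7 | R B2 → L0 hit [D]
  8 | W B3 → L1 miss wb→B1 [D]
  9 | R B3 → L1 hit [D]
  10 | R B1 → L1 miss wb→B3 [-]
  11 | R B5 → L1 miss [-]
  12 | R B2 → L0 hit [D]
  13 | W B2 → L0 hit [D]
  14 | W B3 → L1 miss [D]
  15 | W B3 → L1 hit [D]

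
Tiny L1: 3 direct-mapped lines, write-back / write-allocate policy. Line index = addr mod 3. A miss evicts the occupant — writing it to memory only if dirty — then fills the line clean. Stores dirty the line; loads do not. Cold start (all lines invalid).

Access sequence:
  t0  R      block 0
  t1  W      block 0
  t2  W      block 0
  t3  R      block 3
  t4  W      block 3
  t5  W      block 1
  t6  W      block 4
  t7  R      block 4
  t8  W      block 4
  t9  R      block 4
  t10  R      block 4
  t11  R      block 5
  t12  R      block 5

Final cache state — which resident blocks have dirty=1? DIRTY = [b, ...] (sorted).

DIRTY = [3, 4]

0: R B0 -> L0 miss  d=-]
1: W B0 -> L0 hit  d=D]
2: W B0 -> L0 hit  d=D]
3: R B3 -> L0 miss wb->B0  d=-]
4: W B3 -> L0 hit  d=D]
5: W B1 -> L1 miss  d=D]
6: W B4 -> L1 miss wb->B1  d=D]
7: R B4 -> L1 hit  d=D]
8: W B4 -> L1 hit  d=D]
9: R B4 -> L1 hit  d=D]
10: R B4 -> L1 hit  d=D]
11: R B5 -> L2 miss  d=-]
12: R B5 -> L2 hit  d=-]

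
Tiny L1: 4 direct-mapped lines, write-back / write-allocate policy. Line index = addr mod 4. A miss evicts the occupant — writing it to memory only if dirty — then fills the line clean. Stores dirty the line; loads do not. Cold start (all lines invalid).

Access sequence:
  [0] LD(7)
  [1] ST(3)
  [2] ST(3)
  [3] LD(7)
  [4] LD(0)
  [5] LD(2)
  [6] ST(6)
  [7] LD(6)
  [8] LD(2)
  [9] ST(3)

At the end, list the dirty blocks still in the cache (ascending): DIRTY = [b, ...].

  0 | R B7 → L3 miss [-]
  1 | W B3 → L3 miss [D]
  2 | W B3 → L3 hit [D]
  3 | R B7 → L3 miss wb→B3 [-]
  4 | R B0 → L0 miss [-]
  5 | R B2 → L2 miss [-]
  6 | W B6 → L2 miss [D]
  7 | R B6 → L2 hit [D]
  8 | R B2 → L2 miss wb→B6 [-]
  9 | W B3 → L3 miss [D]

DIRTY = [3]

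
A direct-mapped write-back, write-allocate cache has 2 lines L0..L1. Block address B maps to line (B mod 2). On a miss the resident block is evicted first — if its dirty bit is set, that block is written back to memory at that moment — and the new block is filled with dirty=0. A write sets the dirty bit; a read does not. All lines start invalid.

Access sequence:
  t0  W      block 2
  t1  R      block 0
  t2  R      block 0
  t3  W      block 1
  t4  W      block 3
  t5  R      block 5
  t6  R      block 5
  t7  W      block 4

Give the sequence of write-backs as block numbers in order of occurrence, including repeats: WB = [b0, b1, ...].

0: W B2 → L0 miss [D]
1: R B0 → L0 miss wb→B2 [-]
2: R B0 → L0 hit [-]
3: W B1 → L1 miss [D]
4: W B3 → L1 miss wb→B1 [D]
5: R B5 → L1 miss wb→B3 [-]
6: R B5 → L1 hit [-]
7: W B4 → L0 miss [D]

WB = [2, 1, 3]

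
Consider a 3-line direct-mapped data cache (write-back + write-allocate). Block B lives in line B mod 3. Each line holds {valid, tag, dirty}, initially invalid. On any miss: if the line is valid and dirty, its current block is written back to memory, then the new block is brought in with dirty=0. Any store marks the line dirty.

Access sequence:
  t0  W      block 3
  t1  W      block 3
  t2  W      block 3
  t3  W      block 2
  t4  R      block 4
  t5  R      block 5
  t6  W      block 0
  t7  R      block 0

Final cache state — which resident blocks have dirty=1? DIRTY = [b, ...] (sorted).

0: W B3 → L0 miss [D]
1: W B3 → L0 hit [D]
2: W B3 → L0 hit [D]
3: W B2 → L2 miss [D]
4: R B4 → L1 miss [-]
5: R B5 → L2 miss wb→B2 [-]
6: W B0 → L0 miss wb→B3 [D]
7: R B0 → L0 hit [D]

DIRTY = [0]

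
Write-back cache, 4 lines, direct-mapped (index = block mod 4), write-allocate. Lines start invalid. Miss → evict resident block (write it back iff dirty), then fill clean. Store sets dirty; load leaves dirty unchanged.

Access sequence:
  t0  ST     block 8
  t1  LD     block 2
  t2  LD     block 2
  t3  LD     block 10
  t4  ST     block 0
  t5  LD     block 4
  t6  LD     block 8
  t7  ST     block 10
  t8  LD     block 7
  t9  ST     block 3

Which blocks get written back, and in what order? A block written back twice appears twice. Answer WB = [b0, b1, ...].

WB = [8, 0]

  0 | W B8 → L0 miss [D]
  1 | R B2 → L2 miss [-]
  2 | R B2 → L2 hit [-]
  3 | R B10 → L2 miss [-]
  4 | W B0 → L0 miss wb→B8 [D]
  5 | R B4 → L0 miss wb→B0 [-]
  6 | R B8 → L0 miss [-]
  7 | W B10 → L2 hit [D]
  8 | R B7 → L3 miss [-]
  9 | W B3 → L3 miss [D]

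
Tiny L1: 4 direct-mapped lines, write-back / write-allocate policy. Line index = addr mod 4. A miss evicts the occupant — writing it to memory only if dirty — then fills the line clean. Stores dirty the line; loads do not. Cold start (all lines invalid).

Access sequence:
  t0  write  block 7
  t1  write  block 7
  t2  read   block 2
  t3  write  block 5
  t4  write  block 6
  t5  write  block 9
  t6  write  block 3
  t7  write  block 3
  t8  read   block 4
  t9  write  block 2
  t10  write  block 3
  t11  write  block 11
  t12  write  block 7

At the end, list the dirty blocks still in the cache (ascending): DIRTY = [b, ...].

DIRTY = [2, 7, 9]

  0 | W B7 → L3 miss [D]
  1 | W B7 → L3 hit [D]
  2 | R B2 → L2 miss [-]
  3 | W B5 → L1 miss [D]
  4 | W B6 → L2 miss [D]
  5 | W B9 → L1 miss wb→B5 [D]
  6 | W B3 → L3 miss wb→B7 [D]
  7 | W B3 → L3 hit [D]
  8 | R B4 → L0 miss [-]
  9 | W B2 → L2 miss wb→B6 [D]
  10 | W B3 → L3 hit [D]
  11 | W B11 → L3 miss wb→B3 [D]
  12 | W B7 → L3 miss wb→B11 [D]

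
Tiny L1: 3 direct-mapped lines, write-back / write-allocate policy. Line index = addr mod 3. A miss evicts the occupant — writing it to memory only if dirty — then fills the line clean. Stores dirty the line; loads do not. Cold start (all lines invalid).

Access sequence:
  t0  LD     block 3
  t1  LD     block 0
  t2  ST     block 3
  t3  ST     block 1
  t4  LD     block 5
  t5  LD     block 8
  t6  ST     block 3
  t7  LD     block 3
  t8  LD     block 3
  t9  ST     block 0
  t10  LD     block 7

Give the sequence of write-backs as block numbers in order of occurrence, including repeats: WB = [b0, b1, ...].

WB = [3, 1]

0: R B3 -> L0 miss  d=-]
1: R B0 -> L0 miss  d=-]
2: W B3 -> L0 miss  d=D]
3: W B1 -> L1 miss  d=D]
4: R B5 -> L2 miss  d=-]
5: R B8 -> L2 miss  d=-]
6: W B3 -> L0 hit  d=D]
7: R B3 -> L0 hit  d=D]
8: R B3 -> L0 hit  d=D]
9: W B0 -> L0 miss wb->B3  d=D]
10: R B7 -> L1 miss wb->B1  d=-]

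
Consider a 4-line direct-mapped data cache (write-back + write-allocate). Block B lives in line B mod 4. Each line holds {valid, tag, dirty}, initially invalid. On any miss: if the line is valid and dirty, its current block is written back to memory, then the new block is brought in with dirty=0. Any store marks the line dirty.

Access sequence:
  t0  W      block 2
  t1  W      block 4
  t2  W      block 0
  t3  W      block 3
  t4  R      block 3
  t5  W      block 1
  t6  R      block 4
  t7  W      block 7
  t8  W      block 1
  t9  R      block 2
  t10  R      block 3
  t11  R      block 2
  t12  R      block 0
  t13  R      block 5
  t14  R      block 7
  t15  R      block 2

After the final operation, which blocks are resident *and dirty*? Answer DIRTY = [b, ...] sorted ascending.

DIRTY = [2]

0: W B2 → L2 miss [D]
1: W B4 → L0 miss [D]
2: W B0 → L0 miss wb→B4 [D]
3: W B3 → L3 miss [D]
4: R B3 → L3 hit [D]
5: W B1 → L1 miss [D]
6: R B4 → L0 miss wb→B0 [-]
7: W B7 → L3 miss wb→B3 [D]
8: W B1 → L1 hit [D]
9: R B2 → L2 hit [D]
10: R B3 → L3 miss wb→B7 [-]
11: R B2 → L2 hit [D]
12: R B0 → L0 miss [-]
13: R B5 → L1 miss wb→B1 [-]
14: R B7 → L3 miss [-]
15: R B2 → L2 hit [D]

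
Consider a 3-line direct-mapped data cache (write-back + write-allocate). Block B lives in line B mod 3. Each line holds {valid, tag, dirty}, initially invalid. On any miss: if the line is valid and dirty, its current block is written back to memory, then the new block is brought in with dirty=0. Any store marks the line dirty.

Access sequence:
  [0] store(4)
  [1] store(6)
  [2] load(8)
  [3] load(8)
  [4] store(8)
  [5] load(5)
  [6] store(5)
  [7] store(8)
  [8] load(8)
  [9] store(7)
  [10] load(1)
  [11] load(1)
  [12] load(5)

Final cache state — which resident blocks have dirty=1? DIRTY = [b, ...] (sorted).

0: W B4 → L1 miss [D]
1: W B6 → L0 miss [D]
2: R B8 → L2 miss [-]
3: R B8 → L2 hit [-]
4: W B8 → L2 hit [D]
5: R B5 → L2 miss wb→B8 [-]
6: W B5 → L2 hit [D]
7: W B8 → L2 miss wb→B5 [D]
8: R B8 → L2 hit [D]
9: W B7 → L1 miss wb→B4 [D]
10: R B1 → L1 miss wb→B7 [-]
11: R B1 → L1 hit [-]
12: R B5 → L2 miss wb→B8 [-]

DIRTY = [6]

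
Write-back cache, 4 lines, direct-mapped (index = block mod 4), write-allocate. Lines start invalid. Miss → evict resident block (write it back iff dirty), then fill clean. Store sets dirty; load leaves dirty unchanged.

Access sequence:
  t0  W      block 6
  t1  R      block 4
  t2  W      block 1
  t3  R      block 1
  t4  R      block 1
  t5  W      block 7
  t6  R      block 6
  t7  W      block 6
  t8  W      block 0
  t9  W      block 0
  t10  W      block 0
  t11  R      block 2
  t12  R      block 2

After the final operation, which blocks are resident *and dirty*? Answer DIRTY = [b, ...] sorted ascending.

DIRTY = [0, 1, 7]

  0 | W B6 → L2 miss [D]
  1 | R B4 → L0 miss [-]
  2 | W B1 → L1 miss [D]
  3 | R B1 → L1 hit [D]
  4 | R B1 → L1 hit [D]
  5 | W B7 → L3 miss [D]
  6 | R B6 → L2 hit [D]
  7 | W B6 → L2 hit [D]
  8 | W B0 → L0 miss [D]
  9 | W B0 → L0 hit [D]
  10 | W B0 → L0 hit [D]
  11 | R B2 → L2 miss wb→B6 [-]
  12 | R B2 → L2 hit [-]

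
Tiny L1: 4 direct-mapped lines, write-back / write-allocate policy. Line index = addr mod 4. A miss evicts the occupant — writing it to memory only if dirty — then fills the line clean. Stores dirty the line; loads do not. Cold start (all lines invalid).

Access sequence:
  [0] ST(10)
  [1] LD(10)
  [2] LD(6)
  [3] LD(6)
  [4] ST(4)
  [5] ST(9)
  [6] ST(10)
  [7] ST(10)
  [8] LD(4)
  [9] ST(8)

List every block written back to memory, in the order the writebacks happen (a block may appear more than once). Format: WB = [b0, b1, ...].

0: W B10 -> L2 miss  d=D]
1: R B10 -> L2 hit  d=D]
2: R B6 -> L2 miss wb->B10  d=-]
3: R B6 -> L2 hit  d=-]
4: W B4 -> L0 miss  d=D]
5: W B9 -> L1 miss  d=D]
6: W B10 -> L2 miss  d=D]
7: W B10 -> L2 hit  d=D]
8: R B4 -> L0 hit  d=D]
9: W B8 -> L0 miss wb->B4  d=D]

WB = [10, 4]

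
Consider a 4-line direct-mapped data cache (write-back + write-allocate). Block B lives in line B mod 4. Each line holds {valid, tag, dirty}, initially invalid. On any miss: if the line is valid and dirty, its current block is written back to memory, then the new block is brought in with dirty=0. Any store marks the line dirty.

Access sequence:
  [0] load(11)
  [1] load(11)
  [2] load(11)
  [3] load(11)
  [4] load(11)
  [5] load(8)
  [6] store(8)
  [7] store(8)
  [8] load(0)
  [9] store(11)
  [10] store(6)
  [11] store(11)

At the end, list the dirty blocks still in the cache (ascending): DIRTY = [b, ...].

0: R B11 → L3 miss [-]
1: R B11 → L3 hit [-]
2: R B11 → L3 hit [-]
3: R B11 → L3 hit [-]
4: R B11 → L3 hit [-]
5: R B8 → L0 miss [-]
6: W B8 → L0 hit [D]
7: W B8 → L0 hit [D]
8: R B0 → L0 miss wb→B8 [-]
9: W B11 → L3 hit [D]
10: W B6 → L2 miss [D]
11: W B11 → L3 hit [D]

DIRTY = [6, 11]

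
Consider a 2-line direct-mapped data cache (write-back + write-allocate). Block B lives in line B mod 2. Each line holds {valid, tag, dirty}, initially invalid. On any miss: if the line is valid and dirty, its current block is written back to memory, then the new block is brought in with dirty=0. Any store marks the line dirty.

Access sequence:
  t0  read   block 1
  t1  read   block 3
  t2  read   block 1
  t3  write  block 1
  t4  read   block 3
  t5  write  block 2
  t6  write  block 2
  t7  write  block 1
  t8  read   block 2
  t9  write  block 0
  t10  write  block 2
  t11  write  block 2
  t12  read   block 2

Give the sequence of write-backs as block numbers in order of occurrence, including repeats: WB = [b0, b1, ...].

WB = [1, 2, 0]

0: R B1 -> L1 miss  d=-]
1: R B3 -> L1 miss  d=-]
2: R B1 -> L1 miss  d=-]
3: W B1 -> L1 hit  d=D]
4: R B3 -> L1 miss wb->B1  d=-]
5: W B2 -> L0 miss  d=D]
6: W B2 -> L0 hit  d=D]
7: W B1 -> L1 miss  d=D]
8: R B2 -> L0 hit  d=D]
9: W B0 -> L0 miss wb->B2  d=D]
10: W B2 -> L0 miss wb->B0  d=D]
11: W B2 -> L0 hit  d=D]
12: R B2 -> L0 hit  d=D]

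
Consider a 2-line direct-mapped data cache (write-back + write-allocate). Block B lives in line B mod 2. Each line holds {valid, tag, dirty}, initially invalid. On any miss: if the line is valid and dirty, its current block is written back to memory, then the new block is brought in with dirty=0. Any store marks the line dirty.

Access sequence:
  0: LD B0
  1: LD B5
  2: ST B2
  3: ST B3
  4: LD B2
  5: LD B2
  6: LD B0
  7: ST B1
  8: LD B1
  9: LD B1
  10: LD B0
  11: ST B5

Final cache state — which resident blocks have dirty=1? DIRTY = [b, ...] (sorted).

DIRTY = [5]

  0 | R B0 → L0 miss [-]
  1 | R B5 → L1 miss [-]
  2 | W B2 → L0 miss [D]
  3 | W B3 → L1 miss [D]
  4 | R B2 → L0 hit [D]
  5 | R B2 → L0 hit [D]
  6 | R B0 → L0 miss wb→B2 [-]
  7 | W B1 → L1 miss wb→B3 [D]
  8 | R B1 → L1 hit [D]
  9 | R B1 → L1 hit [D]
  10 | R B0 → L0 hit [-]
  11 | W B5 → L1 miss wb→B1 [D]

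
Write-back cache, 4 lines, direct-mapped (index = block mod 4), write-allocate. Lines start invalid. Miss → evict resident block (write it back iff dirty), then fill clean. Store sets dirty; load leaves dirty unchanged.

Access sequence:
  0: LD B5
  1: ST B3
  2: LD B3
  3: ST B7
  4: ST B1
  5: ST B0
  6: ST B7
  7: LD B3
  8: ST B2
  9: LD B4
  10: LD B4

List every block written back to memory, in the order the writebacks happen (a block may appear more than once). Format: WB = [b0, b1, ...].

WB = [3, 7, 0]

0: R B5 → L1 miss [-]
1: W B3 → L3 miss [D]
2: R B3 → L3 hit [D]
3: W B7 → L3 miss wb→B3 [D]
4: W B1 → L1 miss [D]
5: W B0 → L0 miss [D]
6: W B7 → L3 hit [D]
7: R B3 → L3 miss wb→B7 [-]
8: W B2 → L2 miss [D]
9: R B4 → L0 miss wb→B0 [-]
10: R B4 → L0 hit [-]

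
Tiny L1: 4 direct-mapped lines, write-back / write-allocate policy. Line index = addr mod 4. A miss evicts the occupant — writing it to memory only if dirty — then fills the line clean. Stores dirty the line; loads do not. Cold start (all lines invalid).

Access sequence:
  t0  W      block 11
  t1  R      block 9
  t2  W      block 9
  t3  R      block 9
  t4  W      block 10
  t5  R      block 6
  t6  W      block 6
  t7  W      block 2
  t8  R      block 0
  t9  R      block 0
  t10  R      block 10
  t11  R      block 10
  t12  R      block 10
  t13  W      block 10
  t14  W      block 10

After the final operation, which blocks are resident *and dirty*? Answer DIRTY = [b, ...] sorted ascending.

DIRTY = [9, 10, 11]

  0 | W B11 → L3 miss [D]
  1 | R B9 → L1 miss [-]
  2 | W B9 → L1 hit [D]
  3 | R B9 → L1 hit [D]
  4 | W B10 → L2 miss [D]
  5 | R B6 → L2 miss wb→B10 [-]
  6 | W B6 → L2 hit [D]
  7 | W B2 → L2 miss wb→B6 [D]
  8 | R B0 → L0 miss [-]
  9 | R B0 → L0 hit [-]
  10 | R B10 → L2 miss wb→B2 [-]
  11 | R B10 → L2 hit [-]
  12 | R B10 → L2 hit [-]
  13 | W B10 → L2 hit [D]
  14 | W B10 → L2 hit [D]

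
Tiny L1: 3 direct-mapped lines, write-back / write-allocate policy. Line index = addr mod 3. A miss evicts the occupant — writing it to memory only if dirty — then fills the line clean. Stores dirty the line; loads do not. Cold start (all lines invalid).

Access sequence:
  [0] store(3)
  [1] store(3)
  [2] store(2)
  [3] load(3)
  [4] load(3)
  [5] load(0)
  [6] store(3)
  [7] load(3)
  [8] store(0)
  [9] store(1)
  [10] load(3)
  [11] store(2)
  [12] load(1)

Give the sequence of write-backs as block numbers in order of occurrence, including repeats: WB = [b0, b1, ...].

WB = [3, 3, 0]

0: W B3 -> L0 miss  d=D]
1: W B3 -> L0 hit  d=D]
2: W B2 -> L2 miss  d=D]
3: R B3 -> L0 hit  d=D]
4: R B3 -> L0 hit  d=D]
5: R B0 -> L0 miss wb->B3  d=-]
6: W B3 -> L0 miss  d=D]
7: R B3 -> L0 hit  d=D]
8: W B0 -> L0 miss wb->B3  d=D]
9: W B1 -> L1 miss  d=D]
10: R B3 -> L0 miss wb->B0  d=-]
11: W B2 -> L2 hit  d=D]
12: R B1 -> L1 hit  d=D]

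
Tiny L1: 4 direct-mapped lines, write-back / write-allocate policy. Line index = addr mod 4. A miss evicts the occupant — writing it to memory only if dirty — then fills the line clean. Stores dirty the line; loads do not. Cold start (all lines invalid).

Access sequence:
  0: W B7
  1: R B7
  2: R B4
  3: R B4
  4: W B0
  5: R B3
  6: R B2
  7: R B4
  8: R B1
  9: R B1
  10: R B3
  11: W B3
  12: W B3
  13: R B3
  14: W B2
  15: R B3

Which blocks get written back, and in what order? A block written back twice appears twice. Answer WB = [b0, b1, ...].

WB = [7, 0]

0: W B7 → L3 miss [D]
1: R B7 → L3 hit [D]
2: R B4 → L0 miss [-]
3: R B4 → L0 hit [-]
4: W B0 → L0 miss [D]
5: R B3 → L3 miss wb→B7 [-]
6: R B2 → L2 miss [-]
7: R B4 → L0 miss wb→B0 [-]
8: R B1 → L1 miss [-]
9: R B1 → L1 hit [-]
10: R B3 → L3 hit [-]
11: W B3 → L3 hit [D]
12: W B3 → L3 hit [D]
13: R B3 → L3 hit [D]
14: W B2 → L2 hit [D]
15: R B3 → L3 hit [D]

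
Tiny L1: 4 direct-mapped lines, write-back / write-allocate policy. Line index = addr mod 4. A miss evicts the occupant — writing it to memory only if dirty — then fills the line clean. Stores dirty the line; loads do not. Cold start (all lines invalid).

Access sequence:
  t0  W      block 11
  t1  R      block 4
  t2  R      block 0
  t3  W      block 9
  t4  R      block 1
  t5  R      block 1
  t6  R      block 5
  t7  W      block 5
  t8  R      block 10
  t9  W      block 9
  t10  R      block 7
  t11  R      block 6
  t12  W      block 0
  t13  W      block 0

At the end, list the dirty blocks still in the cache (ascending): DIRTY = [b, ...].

DIRTY = [0, 9]

  0 | W B11 → L3 miss [D]
  1 | R B4 → L0 miss [-]
  2 | R B0 → L0 miss [-]
  3 | W B9 → L1 miss [D]
  4 | R B1 → L1 miss wb→B9 [-]
  5 | R B1 → L1 hit [-]
  6 | R B5 → L1 miss [-]
  7 | W B5 → L1 hit [D]
  8 | R B10 → L2 miss [-]
  9 | W B9 → L1 miss wb→B5 [D]
  10 | R B7 → L3 miss wb→B11 [-]
  11 | R B6 → L2 miss [-]
  12 | W B0 → L0 hit [D]
  13 | W B0 → L0 hit [D]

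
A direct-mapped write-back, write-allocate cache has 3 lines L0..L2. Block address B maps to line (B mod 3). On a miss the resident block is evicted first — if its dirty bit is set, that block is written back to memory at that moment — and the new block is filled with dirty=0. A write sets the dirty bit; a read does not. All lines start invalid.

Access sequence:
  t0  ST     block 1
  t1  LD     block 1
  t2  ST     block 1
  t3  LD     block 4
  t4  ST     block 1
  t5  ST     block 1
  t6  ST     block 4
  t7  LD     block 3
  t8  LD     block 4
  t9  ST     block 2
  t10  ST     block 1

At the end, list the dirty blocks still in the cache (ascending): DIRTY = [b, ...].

DIRTY = [1, 2]

0: W B1 → L1 miss [D]
1: R B1 → L1 hit [D]
2: W B1 → L1 hit [D]
3: R B4 → L1 miss wb→B1 [-]
4: W B1 → L1 miss [D]
5: W B1 → L1 hit [D]
6: W B4 → L1 miss wb→B1 [D]
7: R B3 → L0 miss [-]
8: R B4 → L1 hit [D]
9: W B2 → L2 miss [D]
10: W B1 → L1 miss wb→B4 [D]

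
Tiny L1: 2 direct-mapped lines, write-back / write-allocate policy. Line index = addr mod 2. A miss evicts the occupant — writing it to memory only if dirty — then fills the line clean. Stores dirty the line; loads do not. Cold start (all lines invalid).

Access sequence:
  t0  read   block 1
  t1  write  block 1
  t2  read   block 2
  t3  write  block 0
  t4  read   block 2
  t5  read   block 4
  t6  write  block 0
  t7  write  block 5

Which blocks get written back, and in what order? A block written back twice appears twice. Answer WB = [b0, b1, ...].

WB = [0, 1]

0: R B1 -> L1 miss  d=-]
1: W B1 -> L1 hit  d=D]
2: R B2 -> L0 miss  d=-]
3: W B0 -> L0 miss  d=D]
4: R B2 -> L0 miss wb->B0  d=-]
5: R B4 -> L0 miss  d=-]
6: W B0 -> L0 miss  d=D]
7: W B5 -> L1 miss wb->B1  d=D]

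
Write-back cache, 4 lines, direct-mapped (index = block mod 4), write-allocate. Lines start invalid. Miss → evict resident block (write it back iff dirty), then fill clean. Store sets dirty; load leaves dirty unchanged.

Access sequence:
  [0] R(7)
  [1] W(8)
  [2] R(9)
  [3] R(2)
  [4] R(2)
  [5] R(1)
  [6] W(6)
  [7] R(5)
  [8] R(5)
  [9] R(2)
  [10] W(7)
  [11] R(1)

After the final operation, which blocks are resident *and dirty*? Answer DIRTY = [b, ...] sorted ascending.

0: R B7 → L3 miss [-]
1: W B8 → L0 miss [D]
2: R B9 → L1 miss [-]
3: R B2 → L2 miss [-]
4: R B2 → L2 hit [-]
5: R B1 → L1 miss [-]
6: W B6 → L2 miss [D]
7: R B5 → L1 miss [-]
8: R B5 → L1 hit [-]
9: R B2 → L2 miss wb→B6 [-]
10: W B7 → L3 hit [D]
11: R B1 → L1 miss [-]

DIRTY = [7, 8]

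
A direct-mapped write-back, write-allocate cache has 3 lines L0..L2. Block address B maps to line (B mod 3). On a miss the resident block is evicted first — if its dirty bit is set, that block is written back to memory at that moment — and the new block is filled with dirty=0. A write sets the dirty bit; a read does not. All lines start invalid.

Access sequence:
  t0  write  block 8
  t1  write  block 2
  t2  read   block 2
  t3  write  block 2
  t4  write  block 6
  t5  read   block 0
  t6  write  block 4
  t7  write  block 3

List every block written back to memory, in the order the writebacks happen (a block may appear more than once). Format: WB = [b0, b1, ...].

WB = [8, 6]

0: W B8 -> L2 miss  d=D]
1: W B2 -> L2 miss wb->B8  d=D]
2: R B2 -> L2 hit  d=D]
3: W B2 -> L2 hit  d=D]
4: W B6 -> L0 miss  d=D]
5: R B0 -> L0 miss wb->B6  d=-]
6: W B4 -> L1 miss  d=D]
7: W B3 -> L0 miss  d=D]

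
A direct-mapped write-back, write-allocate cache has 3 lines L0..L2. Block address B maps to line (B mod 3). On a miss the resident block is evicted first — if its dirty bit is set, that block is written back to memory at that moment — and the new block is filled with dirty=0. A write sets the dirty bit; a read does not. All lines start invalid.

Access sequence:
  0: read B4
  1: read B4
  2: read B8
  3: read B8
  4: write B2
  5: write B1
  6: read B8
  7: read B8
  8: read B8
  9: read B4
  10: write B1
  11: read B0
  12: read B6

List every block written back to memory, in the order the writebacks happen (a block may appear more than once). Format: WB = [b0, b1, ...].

WB = [2, 1]

  0 | R B4 → L1 miss [-]
  1 | R B4 → L1 hit [-]
  2 | R B8 → L2 miss [-]
  3 | R B8 → L2 hit [-]
  4 | W B2 → L2 miss [D]
  5 | W B1 → L1 miss [D]
  6 | R B8 → L2 miss wb→B2 [-]
  7 | R B8 → L2 hit [-]
  8 | R B8 → L2 hit [-]
  9 | R B4 → L1 miss wb→B1 [-]
  10 | W B1 → L1 miss [D]
  11 | R B0 → L0 miss [-]
  12 | R B6 → L0 miss [-]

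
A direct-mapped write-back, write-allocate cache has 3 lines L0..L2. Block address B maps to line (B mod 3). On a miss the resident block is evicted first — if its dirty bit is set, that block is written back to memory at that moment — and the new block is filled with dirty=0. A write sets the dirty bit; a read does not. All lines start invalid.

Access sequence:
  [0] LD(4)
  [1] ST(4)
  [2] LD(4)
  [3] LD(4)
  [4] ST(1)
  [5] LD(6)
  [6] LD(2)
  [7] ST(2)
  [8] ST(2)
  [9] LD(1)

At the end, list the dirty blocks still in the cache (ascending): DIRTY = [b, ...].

0: R B4 → L1 miss [-]
1: W B4 → L1 hit [D]
2: R B4 → L1 hit [D]
3: R B4 → L1 hit [D]
4: W B1 → L1 miss wb→B4 [D]
5: R B6 → L0 miss [-]
6: R B2 → L2 miss [-]
7: W B2 → L2 hit [D]
8: W B2 → L2 hit [D]
9: R B1 → L1 hit [D]

DIRTY = [1, 2]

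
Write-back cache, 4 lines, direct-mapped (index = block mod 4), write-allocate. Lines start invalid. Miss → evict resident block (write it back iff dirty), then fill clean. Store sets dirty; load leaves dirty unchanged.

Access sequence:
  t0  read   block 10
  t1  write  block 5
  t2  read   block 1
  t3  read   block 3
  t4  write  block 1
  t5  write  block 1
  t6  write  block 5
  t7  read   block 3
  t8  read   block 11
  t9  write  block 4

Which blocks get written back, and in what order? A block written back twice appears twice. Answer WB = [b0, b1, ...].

  0 | R B10 → L2 miss [-]
  1 | W B5 → L1 miss [D]
  2 | R B1 → L1 miss wb→B5 [-]
  3 | R B3 → L3 miss [-]
  4 | W B1 → L1 hit [D]
  5 | W B1 → L1 hit [D]
  6 | W B5 → L1 miss wb→B1 [D]
  7 | R B3 → L3 hit [-]
  8 | R B11 → L3 miss [-]
  9 | W B4 → L0 miss [D]

WB = [5, 1]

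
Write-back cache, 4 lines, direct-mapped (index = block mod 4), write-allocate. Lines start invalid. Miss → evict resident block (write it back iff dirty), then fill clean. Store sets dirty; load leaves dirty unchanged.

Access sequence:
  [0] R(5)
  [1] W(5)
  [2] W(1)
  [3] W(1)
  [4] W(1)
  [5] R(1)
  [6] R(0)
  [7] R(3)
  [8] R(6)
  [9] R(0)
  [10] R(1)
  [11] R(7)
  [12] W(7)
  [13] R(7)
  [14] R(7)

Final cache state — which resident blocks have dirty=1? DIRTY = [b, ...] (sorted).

0: R B5 -> L1 miss  d=-]
1: W B5 -> L1 hit  d=D]
2: W B1 -> L1 miss wb->B5  d=D]
3: W B1 -> L1 hit  d=D]
4: W B1 -> L1 hit  d=D]
5: R B1 -> L1 hit  d=D]
6: R B0 -> L0 miss  d=-]
7: R B3 -> L3 miss  d=-]
8: R B6 -> L2 miss  d=-]
9: R B0 -> L0 hit  d=-]
10: R B1 -> L1 hit  d=D]
11: R B7 -> L3 miss  d=-]
12: W B7 -> L3 hit  d=D]
13: R B7 -> L3 hit  d=D]
14: R B7 -> L3 hit  d=D]

DIRTY = [1, 7]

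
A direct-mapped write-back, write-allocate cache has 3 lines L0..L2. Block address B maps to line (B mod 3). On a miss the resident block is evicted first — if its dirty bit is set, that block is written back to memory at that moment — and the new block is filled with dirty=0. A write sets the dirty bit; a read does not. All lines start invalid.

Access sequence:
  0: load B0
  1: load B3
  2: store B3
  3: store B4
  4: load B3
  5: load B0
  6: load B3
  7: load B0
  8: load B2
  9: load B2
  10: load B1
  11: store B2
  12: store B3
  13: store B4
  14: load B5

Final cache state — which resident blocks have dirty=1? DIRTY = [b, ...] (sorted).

0: R B0 -> L0 miss  d=-]
1: R B3 -> L0 miss  d=-]
2: W B3 -> L0 hit  d=D]
3: W B4 -> L1 miss  d=D]
4: R B3 -> L0 hit  d=D]
5: R B0 -> L0 miss wb->B3  d=-]
6: R B3 -> L0 miss  d=-]
7: R B0 -> L0 miss  d=-]
8: R B2 -> L2 miss  d=-]
9: R B2 -> L2 hit  d=-]
10: R B1 -> L1 miss wb->B4  d=-]
11: W B2 -> L2 hit  d=D]
12: W B3 -> L0 miss  d=D]
13: W B4 -> L1 miss  d=D]
14: R B5 -> L2 miss wb->B2  d=-]

DIRTY = [3, 4]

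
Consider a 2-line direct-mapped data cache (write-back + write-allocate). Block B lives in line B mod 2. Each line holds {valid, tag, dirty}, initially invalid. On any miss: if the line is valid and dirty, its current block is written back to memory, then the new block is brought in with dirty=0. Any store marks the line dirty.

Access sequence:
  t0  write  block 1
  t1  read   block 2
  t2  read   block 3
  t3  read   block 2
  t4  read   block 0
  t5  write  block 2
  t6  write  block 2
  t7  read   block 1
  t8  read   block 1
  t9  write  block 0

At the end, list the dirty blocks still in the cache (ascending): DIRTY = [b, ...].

DIRTY = [0]

  0 | W B1 → L1 miss [D]
  1 | R B2 → L0 miss [-]
  2 | R B3 → L1 miss wb→B1 [-]
  3 | R B2 → L0 hit [-]
  4 | R B0 → L0 miss [-]
  5 | W B2 → L0 miss [D]
  6 | W B2 → L0 hit [D]
  7 | R B1 → L1 miss [-]
  8 | R B1 → L1 hit [-]
  9 | W B0 → L0 miss wb→B2 [D]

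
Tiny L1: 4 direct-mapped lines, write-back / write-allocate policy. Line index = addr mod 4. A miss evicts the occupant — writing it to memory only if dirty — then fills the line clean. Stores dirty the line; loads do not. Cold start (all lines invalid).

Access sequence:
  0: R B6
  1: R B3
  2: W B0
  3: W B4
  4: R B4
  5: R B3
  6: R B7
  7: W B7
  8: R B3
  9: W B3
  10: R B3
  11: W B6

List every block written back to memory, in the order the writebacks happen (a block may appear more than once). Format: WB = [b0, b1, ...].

0: R B6 → L2 miss [-]
1: R B3 → L3 miss [-]
2: W B0 → L0 miss [D]
3: W B4 → L0 miss wb→B0 [D]
4: R B4 → L0 hit [D]
5: R B3 → L3 hit [-]
6: R B7 → L3 miss [-]
7: W B7 → L3 hit [D]
8: R B3 → L3 miss wb→B7 [-]
9: W B3 → L3 hit [D]
10: R B3 → L3 hit [D]
11: W B6 → L2 hit [D]

WB = [0, 7]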